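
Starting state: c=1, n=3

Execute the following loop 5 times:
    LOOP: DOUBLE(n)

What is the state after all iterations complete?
c=1, n=96

Iteration trace:
Start: c=1, n=3
After iteration 1: c=1, n=6
After iteration 2: c=1, n=12
After iteration 3: c=1, n=24
After iteration 4: c=1, n=48
After iteration 5: c=1, n=96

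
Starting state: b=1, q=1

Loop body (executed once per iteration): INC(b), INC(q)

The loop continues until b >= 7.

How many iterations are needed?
6

Tracing iterations:
Initial: b=1, q=1
After iteration 1: b=2, q=2
After iteration 2: b=3, q=3
After iteration 3: b=4, q=4
After iteration 4: b=5, q=5
After iteration 5: b=6, q=6
After iteration 6: b=7, q=7
b >= 7 now holds, so the loop exits after 6 iterations.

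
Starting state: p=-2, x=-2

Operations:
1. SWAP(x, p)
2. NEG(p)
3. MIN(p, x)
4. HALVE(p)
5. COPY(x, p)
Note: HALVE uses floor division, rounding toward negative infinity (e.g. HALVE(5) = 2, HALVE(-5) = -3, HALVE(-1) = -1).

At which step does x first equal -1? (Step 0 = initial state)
Step 5

Tracing x:
Initial: x = -2
After step 1: x = -2
After step 2: x = -2
After step 3: x = -2
After step 4: x = -2
After step 5: x = -1 ← first occurrence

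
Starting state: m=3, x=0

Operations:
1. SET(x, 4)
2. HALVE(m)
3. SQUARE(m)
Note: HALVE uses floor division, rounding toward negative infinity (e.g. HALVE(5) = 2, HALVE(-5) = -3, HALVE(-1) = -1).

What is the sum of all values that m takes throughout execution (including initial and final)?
8

Values of m at each step:
Initial: m = 3
After step 1: m = 3
After step 2: m = 1
After step 3: m = 1
Sum = 3 + 3 + 1 + 1 = 8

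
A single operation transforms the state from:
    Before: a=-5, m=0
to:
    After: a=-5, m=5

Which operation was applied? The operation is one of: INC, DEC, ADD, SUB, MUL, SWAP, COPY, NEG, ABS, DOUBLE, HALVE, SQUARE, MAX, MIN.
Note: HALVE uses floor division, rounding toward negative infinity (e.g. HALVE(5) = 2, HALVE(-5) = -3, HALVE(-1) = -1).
SUB(m, a)

Analyzing the change:
Before: a=-5, m=0
After: a=-5, m=5
Variable m changed from 0 to 5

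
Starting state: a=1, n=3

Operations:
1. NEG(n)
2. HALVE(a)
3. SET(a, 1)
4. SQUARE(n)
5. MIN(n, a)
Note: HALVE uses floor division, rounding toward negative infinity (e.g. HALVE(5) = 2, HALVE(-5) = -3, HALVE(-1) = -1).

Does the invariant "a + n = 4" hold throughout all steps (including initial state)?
No, violated after step 1

The invariant is violated after step 1.

State at each step:
Initial: a=1, n=3
After step 1: a=1, n=-3
After step 2: a=0, n=-3
After step 3: a=1, n=-3
After step 4: a=1, n=9
After step 5: a=1, n=1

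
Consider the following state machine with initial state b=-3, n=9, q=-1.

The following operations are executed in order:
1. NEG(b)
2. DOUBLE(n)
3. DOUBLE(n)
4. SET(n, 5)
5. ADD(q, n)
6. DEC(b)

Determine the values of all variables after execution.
{b: 2, n: 5, q: 4}

Step-by-step execution:
Initial: b=-3, n=9, q=-1
After step 1 (NEG(b)): b=3, n=9, q=-1
After step 2 (DOUBLE(n)): b=3, n=18, q=-1
After step 3 (DOUBLE(n)): b=3, n=36, q=-1
After step 4 (SET(n, 5)): b=3, n=5, q=-1
After step 5 (ADD(q, n)): b=3, n=5, q=4
After step 6 (DEC(b)): b=2, n=5, q=4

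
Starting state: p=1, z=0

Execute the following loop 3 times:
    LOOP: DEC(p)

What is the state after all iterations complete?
p=-2, z=0

Iteration trace:
Start: p=1, z=0
After iteration 1: p=0, z=0
After iteration 2: p=-1, z=0
After iteration 3: p=-2, z=0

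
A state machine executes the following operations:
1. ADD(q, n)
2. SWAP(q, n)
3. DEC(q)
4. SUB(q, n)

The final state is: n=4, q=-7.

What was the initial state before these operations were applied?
n=-2, q=6

Working backwards:
Final state: n=4, q=-7
Before step 4 (SUB(q, n)): n=4, q=-3
Before step 3 (DEC(q)): n=4, q=-2
Before step 2 (SWAP(q, n)): n=-2, q=4
Before step 1 (ADD(q, n)): n=-2, q=6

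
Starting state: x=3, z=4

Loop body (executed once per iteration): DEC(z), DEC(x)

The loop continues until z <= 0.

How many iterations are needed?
4

Tracing iterations:
Initial: x=3, z=4
After iteration 1: x=2, z=3
After iteration 2: x=1, z=2
After iteration 3: x=0, z=1
After iteration 4: x=-1, z=0
z <= 0 now holds, so the loop exits after 4 iterations.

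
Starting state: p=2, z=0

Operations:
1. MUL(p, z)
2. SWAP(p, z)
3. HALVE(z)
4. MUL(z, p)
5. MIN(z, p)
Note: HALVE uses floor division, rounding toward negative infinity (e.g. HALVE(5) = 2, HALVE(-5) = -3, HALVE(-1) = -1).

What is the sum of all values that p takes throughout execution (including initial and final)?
2

Values of p at each step:
Initial: p = 2
After step 1: p = 0
After step 2: p = 0
After step 3: p = 0
After step 4: p = 0
After step 5: p = 0
Sum = 2 + 0 + 0 + 0 + 0 + 0 = 2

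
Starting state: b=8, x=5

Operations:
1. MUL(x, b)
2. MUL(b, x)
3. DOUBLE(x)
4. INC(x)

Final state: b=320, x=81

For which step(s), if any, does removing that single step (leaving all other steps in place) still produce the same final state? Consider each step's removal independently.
None - removing any single step changes the final result

Testing removal of each single step:
Without step 1: final = b=40, x=11 (different)
Without step 2: final = b=8, x=81 (different)
Without step 3: final = b=320, x=41 (different)
Without step 4: final = b=320, x=80 (different)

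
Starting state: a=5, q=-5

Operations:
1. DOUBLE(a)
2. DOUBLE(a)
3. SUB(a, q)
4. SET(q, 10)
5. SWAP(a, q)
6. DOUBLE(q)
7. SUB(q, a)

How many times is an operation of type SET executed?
1

Counting SET operations:
Step 4: SET(q, 10) ← SET
Total: 1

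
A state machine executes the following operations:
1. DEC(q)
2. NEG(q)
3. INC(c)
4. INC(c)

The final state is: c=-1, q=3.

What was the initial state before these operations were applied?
c=-3, q=-2

Working backwards:
Final state: c=-1, q=3
Before step 4 (INC(c)): c=-2, q=3
Before step 3 (INC(c)): c=-3, q=3
Before step 2 (NEG(q)): c=-3, q=-3
Before step 1 (DEC(q)): c=-3, q=-2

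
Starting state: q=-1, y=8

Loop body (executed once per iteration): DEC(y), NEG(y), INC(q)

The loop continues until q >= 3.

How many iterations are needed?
4

Tracing iterations:
Initial: q=-1, y=8
After iteration 1: q=0, y=-7
After iteration 2: q=1, y=8
After iteration 3: q=2, y=-7
After iteration 4: q=3, y=8
q >= 3 now holds, so the loop exits after 4 iterations.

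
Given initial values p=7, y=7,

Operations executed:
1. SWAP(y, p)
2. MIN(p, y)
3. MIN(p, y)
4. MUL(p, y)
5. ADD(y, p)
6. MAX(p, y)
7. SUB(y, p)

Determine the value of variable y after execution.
y = 0

Tracing execution:
Step 1: SWAP(y, p) → y = 7
Step 2: MIN(p, y) → y = 7
Step 3: MIN(p, y) → y = 7
Step 4: MUL(p, y) → y = 7
Step 5: ADD(y, p) → y = 56
Step 6: MAX(p, y) → y = 56
Step 7: SUB(y, p) → y = 0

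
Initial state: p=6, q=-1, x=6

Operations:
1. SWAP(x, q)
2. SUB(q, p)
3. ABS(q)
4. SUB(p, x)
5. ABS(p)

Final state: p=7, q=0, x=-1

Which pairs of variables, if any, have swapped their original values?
None

Comparing initial and final values:
q: -1 → 0
x: 6 → -1
p: 6 → 7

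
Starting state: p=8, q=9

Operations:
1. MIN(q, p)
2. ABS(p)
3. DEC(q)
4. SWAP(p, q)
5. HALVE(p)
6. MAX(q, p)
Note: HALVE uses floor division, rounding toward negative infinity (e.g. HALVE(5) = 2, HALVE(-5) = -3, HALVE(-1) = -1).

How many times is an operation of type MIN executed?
1

Counting MIN operations:
Step 1: MIN(q, p) ← MIN
Total: 1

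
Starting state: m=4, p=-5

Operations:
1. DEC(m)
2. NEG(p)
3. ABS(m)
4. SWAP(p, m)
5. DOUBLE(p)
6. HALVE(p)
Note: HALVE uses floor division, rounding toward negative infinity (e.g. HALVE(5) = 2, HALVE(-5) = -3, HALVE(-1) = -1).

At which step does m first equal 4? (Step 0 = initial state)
Step 0

Tracing m:
Initial: m = 4 ← first occurrence
After step 1: m = 3
After step 2: m = 3
After step 3: m = 3
After step 4: m = 5
After step 5: m = 5
After step 6: m = 5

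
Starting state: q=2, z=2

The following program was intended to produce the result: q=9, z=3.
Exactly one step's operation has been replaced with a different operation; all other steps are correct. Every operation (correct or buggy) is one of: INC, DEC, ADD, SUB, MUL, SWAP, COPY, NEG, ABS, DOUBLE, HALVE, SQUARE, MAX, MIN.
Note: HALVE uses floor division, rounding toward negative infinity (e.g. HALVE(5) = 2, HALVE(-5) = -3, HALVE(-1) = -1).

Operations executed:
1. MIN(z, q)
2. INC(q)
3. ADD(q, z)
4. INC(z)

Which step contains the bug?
Step 3

Trace with buggy code:
Initial: q=2, z=2
After step 1: q=2, z=2
After step 2: q=3, z=2
After step 3: q=5, z=2
After step 4: q=5, z=3
Actual final q=5, z=3 ≠ expected q=9, z=3.
Step 3 is the only position where a single-operation replacement can produce the expected result.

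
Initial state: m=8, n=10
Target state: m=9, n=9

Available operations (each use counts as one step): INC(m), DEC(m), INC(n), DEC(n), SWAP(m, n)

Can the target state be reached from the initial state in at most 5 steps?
Yes

Path (2 steps): INC(m) → DEC(n)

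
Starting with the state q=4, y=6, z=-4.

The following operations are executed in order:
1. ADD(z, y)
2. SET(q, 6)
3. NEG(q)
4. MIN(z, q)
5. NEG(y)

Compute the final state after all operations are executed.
{q: -6, y: -6, z: -6}

Step-by-step execution:
Initial: q=4, y=6, z=-4
After step 1 (ADD(z, y)): q=4, y=6, z=2
After step 2 (SET(q, 6)): q=6, y=6, z=2
After step 3 (NEG(q)): q=-6, y=6, z=2
After step 4 (MIN(z, q)): q=-6, y=6, z=-6
After step 5 (NEG(y)): q=-6, y=-6, z=-6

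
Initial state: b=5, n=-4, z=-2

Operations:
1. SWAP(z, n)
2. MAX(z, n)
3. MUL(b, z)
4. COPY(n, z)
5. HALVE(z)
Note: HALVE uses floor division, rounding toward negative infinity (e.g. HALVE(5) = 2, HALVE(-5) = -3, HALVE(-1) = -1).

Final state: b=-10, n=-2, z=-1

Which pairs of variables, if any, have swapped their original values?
None

Comparing initial and final values:
n: -4 → -2
z: -2 → -1
b: 5 → -10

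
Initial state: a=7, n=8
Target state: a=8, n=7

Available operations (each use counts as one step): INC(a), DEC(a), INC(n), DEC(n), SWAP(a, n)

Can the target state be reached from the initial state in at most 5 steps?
Yes

Path (1 step): SWAP(a, n)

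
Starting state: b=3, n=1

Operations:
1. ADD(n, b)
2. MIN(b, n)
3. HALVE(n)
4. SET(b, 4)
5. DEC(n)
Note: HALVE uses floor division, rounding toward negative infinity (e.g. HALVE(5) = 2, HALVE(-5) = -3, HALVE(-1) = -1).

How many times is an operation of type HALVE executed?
1

Counting HALVE operations:
Step 3: HALVE(n) ← HALVE
Total: 1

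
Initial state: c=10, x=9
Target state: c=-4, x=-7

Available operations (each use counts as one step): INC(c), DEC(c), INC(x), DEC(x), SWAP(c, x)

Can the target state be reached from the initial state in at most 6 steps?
No

The target state cannot be reached within 6 steps.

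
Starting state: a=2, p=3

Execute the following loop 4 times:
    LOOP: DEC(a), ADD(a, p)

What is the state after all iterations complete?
a=10, p=3

Iteration trace:
Start: a=2, p=3
After iteration 1: a=4, p=3
After iteration 2: a=6, p=3
After iteration 3: a=8, p=3
After iteration 4: a=10, p=3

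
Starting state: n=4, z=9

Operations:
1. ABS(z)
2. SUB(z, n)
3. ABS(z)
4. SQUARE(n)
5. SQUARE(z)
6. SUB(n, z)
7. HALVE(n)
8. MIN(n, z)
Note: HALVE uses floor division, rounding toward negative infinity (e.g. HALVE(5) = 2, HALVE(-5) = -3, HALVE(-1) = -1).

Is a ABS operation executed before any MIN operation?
Yes

First ABS: step 1
First MIN: step 8
Since 1 < 8, ABS comes first.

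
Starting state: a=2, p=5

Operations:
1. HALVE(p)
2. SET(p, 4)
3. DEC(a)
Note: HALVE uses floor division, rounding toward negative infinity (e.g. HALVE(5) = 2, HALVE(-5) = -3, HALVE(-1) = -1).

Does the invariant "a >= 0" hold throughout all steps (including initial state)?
Yes

The invariant holds at every step.

State at each step:
Initial: a=2, p=5
After step 1: a=2, p=2
After step 2: a=2, p=4
After step 3: a=1, p=4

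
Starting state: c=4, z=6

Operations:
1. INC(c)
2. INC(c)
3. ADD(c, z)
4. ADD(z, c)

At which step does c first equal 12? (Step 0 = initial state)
Step 3

Tracing c:
Initial: c = 4
After step 1: c = 5
After step 2: c = 6
After step 3: c = 12 ← first occurrence
After step 4: c = 12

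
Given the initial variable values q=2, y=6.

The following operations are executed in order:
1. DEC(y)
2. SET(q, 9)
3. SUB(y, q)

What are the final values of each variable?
{q: 9, y: -4}

Step-by-step execution:
Initial: q=2, y=6
After step 1 (DEC(y)): q=2, y=5
After step 2 (SET(q, 9)): q=9, y=5
After step 3 (SUB(y, q)): q=9, y=-4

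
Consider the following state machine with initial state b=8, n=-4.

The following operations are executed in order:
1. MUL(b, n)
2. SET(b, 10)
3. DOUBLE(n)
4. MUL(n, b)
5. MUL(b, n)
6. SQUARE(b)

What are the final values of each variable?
{b: 640000, n: -80}

Step-by-step execution:
Initial: b=8, n=-4
After step 1 (MUL(b, n)): b=-32, n=-4
After step 2 (SET(b, 10)): b=10, n=-4
After step 3 (DOUBLE(n)): b=10, n=-8
After step 4 (MUL(n, b)): b=10, n=-80
After step 5 (MUL(b, n)): b=-800, n=-80
After step 6 (SQUARE(b)): b=640000, n=-80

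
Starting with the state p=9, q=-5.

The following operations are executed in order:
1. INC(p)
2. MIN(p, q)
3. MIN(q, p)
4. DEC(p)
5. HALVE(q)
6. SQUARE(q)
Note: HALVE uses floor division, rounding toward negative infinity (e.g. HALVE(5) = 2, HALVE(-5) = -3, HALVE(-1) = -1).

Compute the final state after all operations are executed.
{p: -6, q: 9}

Step-by-step execution:
Initial: p=9, q=-5
After step 1 (INC(p)): p=10, q=-5
After step 2 (MIN(p, q)): p=-5, q=-5
After step 3 (MIN(q, p)): p=-5, q=-5
After step 4 (DEC(p)): p=-6, q=-5
After step 5 (HALVE(q)): p=-6, q=-3
After step 6 (SQUARE(q)): p=-6, q=9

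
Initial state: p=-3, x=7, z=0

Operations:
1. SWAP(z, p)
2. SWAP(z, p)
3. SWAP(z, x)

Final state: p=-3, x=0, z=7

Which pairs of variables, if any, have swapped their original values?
(z, x)

Comparing initial and final values:
z: 0 → 7
p: -3 → -3
x: 7 → 0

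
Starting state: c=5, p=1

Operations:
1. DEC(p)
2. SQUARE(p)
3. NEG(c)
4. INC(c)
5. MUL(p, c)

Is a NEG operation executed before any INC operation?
Yes

First NEG: step 3
First INC: step 4
Since 3 < 4, NEG comes first.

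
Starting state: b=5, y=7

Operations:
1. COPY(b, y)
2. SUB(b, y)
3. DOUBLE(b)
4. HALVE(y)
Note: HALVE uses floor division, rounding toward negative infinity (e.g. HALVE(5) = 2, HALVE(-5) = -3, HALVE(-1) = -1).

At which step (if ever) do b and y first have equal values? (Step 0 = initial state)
Step 1

b and y first become equal after step 1.

Comparing values at each step:
Initial: b=5, y=7
After step 1: b=7, y=7 ← equal!
After step 2: b=0, y=7
After step 3: b=0, y=7
After step 4: b=0, y=3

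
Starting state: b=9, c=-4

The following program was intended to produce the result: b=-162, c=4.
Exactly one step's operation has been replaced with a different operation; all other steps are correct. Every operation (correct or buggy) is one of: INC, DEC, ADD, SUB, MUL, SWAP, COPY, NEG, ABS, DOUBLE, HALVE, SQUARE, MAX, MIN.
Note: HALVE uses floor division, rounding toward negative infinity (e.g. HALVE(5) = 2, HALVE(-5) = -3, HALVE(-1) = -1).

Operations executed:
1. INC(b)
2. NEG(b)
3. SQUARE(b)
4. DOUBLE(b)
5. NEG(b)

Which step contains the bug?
Step 1

Trace with buggy code:
Initial: b=9, c=-4
After step 1: b=10, c=-4
After step 2: b=-10, c=-4
After step 3: b=100, c=-4
After step 4: b=200, c=-4
After step 5: b=-200, c=-4
Actual final b=-200, c=-4 ≠ expected b=-162, c=4.
Step 1 is the only position where a single-operation replacement can produce the expected result.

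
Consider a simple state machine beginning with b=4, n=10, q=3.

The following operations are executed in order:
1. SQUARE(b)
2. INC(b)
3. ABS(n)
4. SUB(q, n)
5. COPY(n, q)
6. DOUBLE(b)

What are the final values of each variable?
{b: 34, n: -7, q: -7}

Step-by-step execution:
Initial: b=4, n=10, q=3
After step 1 (SQUARE(b)): b=16, n=10, q=3
After step 2 (INC(b)): b=17, n=10, q=3
After step 3 (ABS(n)): b=17, n=10, q=3
After step 4 (SUB(q, n)): b=17, n=10, q=-7
After step 5 (COPY(n, q)): b=17, n=-7, q=-7
After step 6 (DOUBLE(b)): b=34, n=-7, q=-7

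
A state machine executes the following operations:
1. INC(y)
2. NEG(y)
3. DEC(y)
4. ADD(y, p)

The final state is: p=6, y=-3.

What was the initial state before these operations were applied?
p=6, y=7

Working backwards:
Final state: p=6, y=-3
Before step 4 (ADD(y, p)): p=6, y=-9
Before step 3 (DEC(y)): p=6, y=-8
Before step 2 (NEG(y)): p=6, y=8
Before step 1 (INC(y)): p=6, y=7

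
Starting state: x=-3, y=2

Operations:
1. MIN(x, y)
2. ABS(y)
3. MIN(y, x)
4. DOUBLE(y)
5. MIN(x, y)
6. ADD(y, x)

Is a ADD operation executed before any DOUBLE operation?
No

First ADD: step 6
First DOUBLE: step 4
Since 6 > 4, DOUBLE comes first.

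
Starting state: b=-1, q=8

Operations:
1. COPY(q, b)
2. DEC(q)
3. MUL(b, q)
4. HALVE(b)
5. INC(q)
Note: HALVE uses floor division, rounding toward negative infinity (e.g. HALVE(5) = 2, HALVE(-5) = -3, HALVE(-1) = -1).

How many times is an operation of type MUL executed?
1

Counting MUL operations:
Step 3: MUL(b, q) ← MUL
Total: 1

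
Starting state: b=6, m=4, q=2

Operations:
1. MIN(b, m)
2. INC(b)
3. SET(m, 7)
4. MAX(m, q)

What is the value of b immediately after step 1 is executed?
b = 4

Tracing b through execution:
Initial: b = 6
After step 1 (MIN(b, m)): b = 4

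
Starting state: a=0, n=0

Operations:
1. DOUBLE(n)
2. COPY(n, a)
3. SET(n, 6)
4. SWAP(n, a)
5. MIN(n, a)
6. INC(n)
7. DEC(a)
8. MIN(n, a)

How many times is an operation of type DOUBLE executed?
1

Counting DOUBLE operations:
Step 1: DOUBLE(n) ← DOUBLE
Total: 1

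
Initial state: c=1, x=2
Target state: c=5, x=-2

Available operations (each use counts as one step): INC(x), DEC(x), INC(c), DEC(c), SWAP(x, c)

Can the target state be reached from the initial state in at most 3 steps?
No

The target state cannot be reached within 3 steps.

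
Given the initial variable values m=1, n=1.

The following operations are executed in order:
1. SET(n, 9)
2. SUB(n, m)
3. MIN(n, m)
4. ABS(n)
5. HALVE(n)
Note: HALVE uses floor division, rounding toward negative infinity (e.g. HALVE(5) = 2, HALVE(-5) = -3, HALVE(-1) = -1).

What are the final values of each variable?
{m: 1, n: 0}

Step-by-step execution:
Initial: m=1, n=1
After step 1 (SET(n, 9)): m=1, n=9
After step 2 (SUB(n, m)): m=1, n=8
After step 3 (MIN(n, m)): m=1, n=1
After step 4 (ABS(n)): m=1, n=1
After step 5 (HALVE(n)): m=1, n=0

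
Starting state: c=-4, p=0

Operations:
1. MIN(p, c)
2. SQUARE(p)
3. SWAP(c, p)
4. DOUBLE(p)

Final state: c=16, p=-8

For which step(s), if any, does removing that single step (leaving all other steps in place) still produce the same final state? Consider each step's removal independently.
None - removing any single step changes the final result

Testing removal of each single step:
Without step 1: final = c=0, p=-8 (different)
Without step 2: final = c=-4, p=-8 (different)
Without step 3: final = c=-4, p=32 (different)
Without step 4: final = c=16, p=-4 (different)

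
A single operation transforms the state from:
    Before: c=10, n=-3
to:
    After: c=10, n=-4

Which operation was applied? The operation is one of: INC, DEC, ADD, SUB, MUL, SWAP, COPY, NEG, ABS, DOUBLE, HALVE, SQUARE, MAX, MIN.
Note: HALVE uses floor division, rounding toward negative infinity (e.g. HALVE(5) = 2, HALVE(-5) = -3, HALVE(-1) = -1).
DEC(n)

Analyzing the change:
Before: c=10, n=-3
After: c=10, n=-4
Variable n changed from -3 to -4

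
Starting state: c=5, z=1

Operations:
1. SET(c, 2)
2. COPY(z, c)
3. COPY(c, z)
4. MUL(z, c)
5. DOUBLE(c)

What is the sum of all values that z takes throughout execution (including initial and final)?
14

Values of z at each step:
Initial: z = 1
After step 1: z = 1
After step 2: z = 2
After step 3: z = 2
After step 4: z = 4
After step 5: z = 4
Sum = 1 + 1 + 2 + 2 + 4 + 4 = 14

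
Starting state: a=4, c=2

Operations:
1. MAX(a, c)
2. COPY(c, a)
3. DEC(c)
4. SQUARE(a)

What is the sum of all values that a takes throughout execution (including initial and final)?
32

Values of a at each step:
Initial: a = 4
After step 1: a = 4
After step 2: a = 4
After step 3: a = 4
After step 4: a = 16
Sum = 4 + 4 + 4 + 4 + 16 = 32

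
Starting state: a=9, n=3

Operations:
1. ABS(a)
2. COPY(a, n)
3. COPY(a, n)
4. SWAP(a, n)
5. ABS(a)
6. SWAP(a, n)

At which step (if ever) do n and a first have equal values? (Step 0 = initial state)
Step 2

n and a first become equal after step 2.

Comparing values at each step:
Initial: n=3, a=9
After step 1: n=3, a=9
After step 2: n=3, a=3 ← equal!
After step 3: n=3, a=3 ← equal!
After step 4: n=3, a=3 ← equal!
After step 5: n=3, a=3 ← equal!
After step 6: n=3, a=3 ← equal!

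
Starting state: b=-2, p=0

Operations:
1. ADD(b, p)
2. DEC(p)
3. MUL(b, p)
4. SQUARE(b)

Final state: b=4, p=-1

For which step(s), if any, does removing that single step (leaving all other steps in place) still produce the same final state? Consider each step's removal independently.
Step(s) 1, 3

Testing removal of each single step:
Without step 1: final = b=4, p=-1 (same)
Without step 2: final = b=0, p=0 (different)
Without step 3: final = b=4, p=-1 (same)
Without step 4: final = b=2, p=-1 (different)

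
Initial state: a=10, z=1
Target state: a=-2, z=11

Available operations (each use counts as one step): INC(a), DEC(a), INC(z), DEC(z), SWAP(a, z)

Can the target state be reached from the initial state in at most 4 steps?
No

The target state cannot be reached within 4 steps.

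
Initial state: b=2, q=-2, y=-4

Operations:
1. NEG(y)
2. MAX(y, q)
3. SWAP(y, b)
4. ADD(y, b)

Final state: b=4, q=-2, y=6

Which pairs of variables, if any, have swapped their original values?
None

Comparing initial and final values:
q: -2 → -2
b: 2 → 4
y: -4 → 6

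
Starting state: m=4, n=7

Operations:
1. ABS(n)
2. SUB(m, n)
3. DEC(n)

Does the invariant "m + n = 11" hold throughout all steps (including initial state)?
No, violated after step 2

The invariant is violated after step 2.

State at each step:
Initial: m=4, n=7
After step 1: m=4, n=7
After step 2: m=-3, n=7
After step 3: m=-3, n=6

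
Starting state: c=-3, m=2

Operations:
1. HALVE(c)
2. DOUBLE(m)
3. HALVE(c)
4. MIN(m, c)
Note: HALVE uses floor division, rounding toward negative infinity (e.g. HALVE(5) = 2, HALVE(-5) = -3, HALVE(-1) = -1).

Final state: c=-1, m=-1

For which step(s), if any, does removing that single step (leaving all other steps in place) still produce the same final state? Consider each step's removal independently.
Step(s) 2

Testing removal of each single step:
Without step 1: final = c=-2, m=-2 (different)
Without step 2: final = c=-1, m=-1 (same)
Without step 3: final = c=-2, m=-2 (different)
Without step 4: final = c=-1, m=4 (different)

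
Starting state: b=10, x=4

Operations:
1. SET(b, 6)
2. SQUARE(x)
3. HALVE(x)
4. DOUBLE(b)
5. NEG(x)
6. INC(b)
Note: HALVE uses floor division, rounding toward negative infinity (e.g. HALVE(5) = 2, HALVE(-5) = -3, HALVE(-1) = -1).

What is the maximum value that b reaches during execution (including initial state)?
13

Values of b at each step:
Initial: b = 10
After step 1: b = 6
After step 2: b = 6
After step 3: b = 6
After step 4: b = 12
After step 5: b = 12
After step 6: b = 13 ← maximum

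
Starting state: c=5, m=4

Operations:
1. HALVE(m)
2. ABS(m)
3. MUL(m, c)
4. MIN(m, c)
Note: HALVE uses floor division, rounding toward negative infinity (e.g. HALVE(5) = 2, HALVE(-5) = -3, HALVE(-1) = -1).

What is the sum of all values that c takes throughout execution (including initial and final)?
25

Values of c at each step:
Initial: c = 5
After step 1: c = 5
After step 2: c = 5
After step 3: c = 5
After step 4: c = 5
Sum = 5 + 5 + 5 + 5 + 5 = 25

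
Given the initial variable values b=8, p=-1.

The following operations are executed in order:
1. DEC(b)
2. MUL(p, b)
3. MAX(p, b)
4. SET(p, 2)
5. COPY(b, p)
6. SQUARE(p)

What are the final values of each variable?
{b: 2, p: 4}

Step-by-step execution:
Initial: b=8, p=-1
After step 1 (DEC(b)): b=7, p=-1
After step 2 (MUL(p, b)): b=7, p=-7
After step 3 (MAX(p, b)): b=7, p=7
After step 4 (SET(p, 2)): b=7, p=2
After step 5 (COPY(b, p)): b=2, p=2
After step 6 (SQUARE(p)): b=2, p=4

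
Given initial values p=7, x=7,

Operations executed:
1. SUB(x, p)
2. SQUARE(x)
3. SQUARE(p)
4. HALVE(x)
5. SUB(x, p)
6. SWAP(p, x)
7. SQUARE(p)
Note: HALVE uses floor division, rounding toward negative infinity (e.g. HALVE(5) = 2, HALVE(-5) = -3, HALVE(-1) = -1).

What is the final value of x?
x = 49

Tracing execution:
Step 1: SUB(x, p) → x = 0
Step 2: SQUARE(x) → x = 0
Step 3: SQUARE(p) → x = 0
Step 4: HALVE(x) → x = 0
Step 5: SUB(x, p) → x = -49
Step 6: SWAP(p, x) → x = 49
Step 7: SQUARE(p) → x = 49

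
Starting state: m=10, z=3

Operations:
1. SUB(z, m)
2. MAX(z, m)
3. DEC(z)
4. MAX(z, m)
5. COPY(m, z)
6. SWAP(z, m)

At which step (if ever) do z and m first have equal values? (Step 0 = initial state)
Step 2

z and m first become equal after step 2.

Comparing values at each step:
Initial: z=3, m=10
After step 1: z=-7, m=10
After step 2: z=10, m=10 ← equal!
After step 3: z=9, m=10
After step 4: z=10, m=10 ← equal!
After step 5: z=10, m=10 ← equal!
After step 6: z=10, m=10 ← equal!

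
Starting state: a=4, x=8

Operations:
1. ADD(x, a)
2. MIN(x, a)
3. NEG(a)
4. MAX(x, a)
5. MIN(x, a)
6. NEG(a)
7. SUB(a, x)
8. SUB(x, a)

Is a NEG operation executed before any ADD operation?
No

First NEG: step 3
First ADD: step 1
Since 3 > 1, ADD comes first.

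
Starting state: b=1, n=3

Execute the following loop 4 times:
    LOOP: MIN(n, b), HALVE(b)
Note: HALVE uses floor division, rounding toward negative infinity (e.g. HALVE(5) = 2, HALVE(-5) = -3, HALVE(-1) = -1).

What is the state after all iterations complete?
b=0, n=0

Iteration trace:
Start: b=1, n=3
After iteration 1: b=0, n=1
After iteration 2: b=0, n=0
After iteration 3: b=0, n=0
After iteration 4: b=0, n=0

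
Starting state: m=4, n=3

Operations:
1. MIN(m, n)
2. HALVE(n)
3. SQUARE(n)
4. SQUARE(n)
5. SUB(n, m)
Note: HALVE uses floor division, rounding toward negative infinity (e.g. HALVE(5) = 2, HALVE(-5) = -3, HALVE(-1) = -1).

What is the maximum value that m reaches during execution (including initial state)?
4

Values of m at each step:
Initial: m = 4 ← maximum
After step 1: m = 3
After step 2: m = 3
After step 3: m = 3
After step 4: m = 3
After step 5: m = 3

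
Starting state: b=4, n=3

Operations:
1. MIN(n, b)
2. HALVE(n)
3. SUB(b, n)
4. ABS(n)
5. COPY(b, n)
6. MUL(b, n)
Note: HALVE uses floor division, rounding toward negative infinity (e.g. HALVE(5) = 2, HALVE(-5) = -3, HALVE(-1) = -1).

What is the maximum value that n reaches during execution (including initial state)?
3

Values of n at each step:
Initial: n = 3 ← maximum
After step 1: n = 3
After step 2: n = 1
After step 3: n = 1
After step 4: n = 1
After step 5: n = 1
After step 6: n = 1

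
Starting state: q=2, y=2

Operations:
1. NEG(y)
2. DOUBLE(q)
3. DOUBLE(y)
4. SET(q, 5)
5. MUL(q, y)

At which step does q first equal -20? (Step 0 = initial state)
Step 5

Tracing q:
Initial: q = 2
After step 1: q = 2
After step 2: q = 4
After step 3: q = 4
After step 4: q = 5
After step 5: q = -20 ← first occurrence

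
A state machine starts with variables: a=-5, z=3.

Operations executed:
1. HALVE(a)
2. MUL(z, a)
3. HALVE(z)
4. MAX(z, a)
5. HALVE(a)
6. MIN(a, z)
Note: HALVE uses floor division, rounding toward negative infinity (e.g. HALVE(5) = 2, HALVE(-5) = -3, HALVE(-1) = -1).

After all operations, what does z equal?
z = -3

Tracing execution:
Step 1: HALVE(a) → z = 3
Step 2: MUL(z, a) → z = -9
Step 3: HALVE(z) → z = -5
Step 4: MAX(z, a) → z = -3
Step 5: HALVE(a) → z = -3
Step 6: MIN(a, z) → z = -3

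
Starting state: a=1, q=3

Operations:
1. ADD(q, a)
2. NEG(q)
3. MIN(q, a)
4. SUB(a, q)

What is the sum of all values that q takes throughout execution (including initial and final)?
-5

Values of q at each step:
Initial: q = 3
After step 1: q = 4
After step 2: q = -4
After step 3: q = -4
After step 4: q = -4
Sum = 3 + 4 + -4 + -4 + -4 = -5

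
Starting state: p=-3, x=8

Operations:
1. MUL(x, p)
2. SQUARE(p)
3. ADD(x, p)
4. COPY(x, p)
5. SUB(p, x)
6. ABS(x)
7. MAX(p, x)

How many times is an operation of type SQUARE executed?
1

Counting SQUARE operations:
Step 2: SQUARE(p) ← SQUARE
Total: 1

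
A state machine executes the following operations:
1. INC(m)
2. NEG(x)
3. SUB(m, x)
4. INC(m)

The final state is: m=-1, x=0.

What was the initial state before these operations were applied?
m=-3, x=0

Working backwards:
Final state: m=-1, x=0
Before step 4 (INC(m)): m=-2, x=0
Before step 3 (SUB(m, x)): m=-2, x=0
Before step 2 (NEG(x)): m=-2, x=0
Before step 1 (INC(m)): m=-3, x=0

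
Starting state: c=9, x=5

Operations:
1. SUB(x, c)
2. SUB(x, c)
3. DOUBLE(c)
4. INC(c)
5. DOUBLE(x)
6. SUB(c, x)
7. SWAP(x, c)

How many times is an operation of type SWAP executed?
1

Counting SWAP operations:
Step 7: SWAP(x, c) ← SWAP
Total: 1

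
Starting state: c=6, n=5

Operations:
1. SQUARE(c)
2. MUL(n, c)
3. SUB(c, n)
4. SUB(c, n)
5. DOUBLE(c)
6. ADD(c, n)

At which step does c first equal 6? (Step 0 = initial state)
Step 0

Tracing c:
Initial: c = 6 ← first occurrence
After step 1: c = 36
After step 2: c = 36
After step 3: c = -144
After step 4: c = -324
After step 5: c = -648
After step 6: c = -468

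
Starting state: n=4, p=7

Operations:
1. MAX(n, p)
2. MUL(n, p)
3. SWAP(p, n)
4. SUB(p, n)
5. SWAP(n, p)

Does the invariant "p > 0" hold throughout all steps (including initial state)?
Yes

The invariant holds at every step.

State at each step:
Initial: n=4, p=7
After step 1: n=7, p=7
After step 2: n=49, p=7
After step 3: n=7, p=49
After step 4: n=7, p=42
After step 5: n=42, p=7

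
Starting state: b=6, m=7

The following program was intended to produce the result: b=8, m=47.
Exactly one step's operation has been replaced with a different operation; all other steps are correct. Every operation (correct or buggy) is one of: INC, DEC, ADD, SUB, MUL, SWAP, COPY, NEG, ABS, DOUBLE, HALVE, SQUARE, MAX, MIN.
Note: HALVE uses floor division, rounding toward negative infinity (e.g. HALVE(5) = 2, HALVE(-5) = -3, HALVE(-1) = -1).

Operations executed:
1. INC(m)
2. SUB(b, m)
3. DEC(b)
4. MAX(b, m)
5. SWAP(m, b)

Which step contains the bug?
Step 2

Trace with buggy code:
Initial: b=6, m=7
After step 1: b=6, m=8
After step 2: b=-2, m=8
After step 3: b=-3, m=8
After step 4: b=8, m=8
After step 5: b=8, m=8
Actual final b=8, m=8 ≠ expected b=8, m=47.
Step 2 is the only position where a single-operation replacement can produce the expected result.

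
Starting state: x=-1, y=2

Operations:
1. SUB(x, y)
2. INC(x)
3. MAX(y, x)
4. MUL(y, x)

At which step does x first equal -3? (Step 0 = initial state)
Step 1

Tracing x:
Initial: x = -1
After step 1: x = -3 ← first occurrence
After step 2: x = -2
After step 3: x = -2
After step 4: x = -2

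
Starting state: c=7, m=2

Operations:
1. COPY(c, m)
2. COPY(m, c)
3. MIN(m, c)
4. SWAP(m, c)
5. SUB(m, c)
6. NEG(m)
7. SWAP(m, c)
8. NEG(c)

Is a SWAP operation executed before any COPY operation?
No

First SWAP: step 4
First COPY: step 1
Since 4 > 1, COPY comes first.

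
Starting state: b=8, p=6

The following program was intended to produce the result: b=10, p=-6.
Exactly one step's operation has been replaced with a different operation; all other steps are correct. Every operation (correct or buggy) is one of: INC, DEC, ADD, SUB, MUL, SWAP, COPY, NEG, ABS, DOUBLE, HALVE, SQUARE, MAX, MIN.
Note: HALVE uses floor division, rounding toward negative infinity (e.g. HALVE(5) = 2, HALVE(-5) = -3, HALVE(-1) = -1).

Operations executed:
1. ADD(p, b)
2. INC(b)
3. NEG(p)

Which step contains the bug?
Step 1

Trace with buggy code:
Initial: b=8, p=6
After step 1: b=8, p=14
After step 2: b=9, p=14
After step 3: b=9, p=-14
Actual final b=9, p=-14 ≠ expected b=10, p=-6.
Step 1 is the only position where a single-operation replacement can produce the expected result.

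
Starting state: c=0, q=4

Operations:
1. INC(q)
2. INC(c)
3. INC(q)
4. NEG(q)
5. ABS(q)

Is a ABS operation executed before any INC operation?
No

First ABS: step 5
First INC: step 1
Since 5 > 1, INC comes first.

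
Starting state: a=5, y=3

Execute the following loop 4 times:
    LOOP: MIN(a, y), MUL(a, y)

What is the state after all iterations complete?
a=9, y=3

Iteration trace:
Start: a=5, y=3
After iteration 1: a=9, y=3
After iteration 2: a=9, y=3
After iteration 3: a=9, y=3
After iteration 4: a=9, y=3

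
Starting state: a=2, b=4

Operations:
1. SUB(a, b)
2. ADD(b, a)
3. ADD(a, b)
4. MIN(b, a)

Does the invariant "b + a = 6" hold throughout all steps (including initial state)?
No, violated after step 1

The invariant is violated after step 1.

State at each step:
Initial: a=2, b=4
After step 1: a=-2, b=4
After step 2: a=-2, b=2
After step 3: a=0, b=2
After step 4: a=0, b=0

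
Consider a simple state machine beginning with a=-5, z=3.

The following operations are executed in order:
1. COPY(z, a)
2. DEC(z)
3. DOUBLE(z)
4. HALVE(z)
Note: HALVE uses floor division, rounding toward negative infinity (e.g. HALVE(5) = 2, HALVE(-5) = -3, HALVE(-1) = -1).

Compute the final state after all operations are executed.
{a: -5, z: -6}

Step-by-step execution:
Initial: a=-5, z=3
After step 1 (COPY(z, a)): a=-5, z=-5
After step 2 (DEC(z)): a=-5, z=-6
After step 3 (DOUBLE(z)): a=-5, z=-12
After step 4 (HALVE(z)): a=-5, z=-6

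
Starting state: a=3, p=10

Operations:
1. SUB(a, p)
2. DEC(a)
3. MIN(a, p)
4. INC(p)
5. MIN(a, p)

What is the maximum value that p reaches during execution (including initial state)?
11

Values of p at each step:
Initial: p = 10
After step 1: p = 10
After step 2: p = 10
After step 3: p = 10
After step 4: p = 11 ← maximum
After step 5: p = 11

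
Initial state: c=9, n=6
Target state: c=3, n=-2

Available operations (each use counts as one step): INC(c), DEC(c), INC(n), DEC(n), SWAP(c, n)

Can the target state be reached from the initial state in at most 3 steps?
No

The target state cannot be reached within 3 steps.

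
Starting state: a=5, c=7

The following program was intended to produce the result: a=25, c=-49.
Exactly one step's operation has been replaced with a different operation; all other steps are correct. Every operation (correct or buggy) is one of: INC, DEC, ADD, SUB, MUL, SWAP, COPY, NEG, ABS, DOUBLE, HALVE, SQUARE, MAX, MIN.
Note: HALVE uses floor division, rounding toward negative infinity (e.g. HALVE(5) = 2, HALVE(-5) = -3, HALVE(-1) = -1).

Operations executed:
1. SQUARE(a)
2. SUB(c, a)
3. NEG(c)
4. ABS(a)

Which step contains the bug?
Step 2

Trace with buggy code:
Initial: a=5, c=7
After step 1: a=25, c=7
After step 2: a=25, c=-18
After step 3: a=25, c=18
After step 4: a=25, c=18
Actual final a=25, c=18 ≠ expected a=25, c=-49.
Step 2 is the only position where a single-operation replacement can produce the expected result.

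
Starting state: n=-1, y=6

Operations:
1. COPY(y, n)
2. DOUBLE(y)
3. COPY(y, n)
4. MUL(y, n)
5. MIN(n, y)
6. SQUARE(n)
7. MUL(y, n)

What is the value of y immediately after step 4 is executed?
y = 1

Tracing y through execution:
Initial: y = 6
After step 1 (COPY(y, n)): y = -1
After step 2 (DOUBLE(y)): y = -2
After step 3 (COPY(y, n)): y = -1
After step 4 (MUL(y, n)): y = 1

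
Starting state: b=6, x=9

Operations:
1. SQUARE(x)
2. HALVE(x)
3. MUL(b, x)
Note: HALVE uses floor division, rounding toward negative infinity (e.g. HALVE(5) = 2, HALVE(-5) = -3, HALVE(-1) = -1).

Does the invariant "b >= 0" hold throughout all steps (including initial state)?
Yes

The invariant holds at every step.

State at each step:
Initial: b=6, x=9
After step 1: b=6, x=81
After step 2: b=6, x=40
After step 3: b=240, x=40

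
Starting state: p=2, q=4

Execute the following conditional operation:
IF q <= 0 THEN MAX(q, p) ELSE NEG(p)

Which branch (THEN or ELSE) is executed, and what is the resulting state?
Branch: ELSE, Final state: p=-2, q=4

Evaluating condition: q <= 0
q = 4
Condition is False, so ELSE branch executes
After NEG(p): p=-2, q=4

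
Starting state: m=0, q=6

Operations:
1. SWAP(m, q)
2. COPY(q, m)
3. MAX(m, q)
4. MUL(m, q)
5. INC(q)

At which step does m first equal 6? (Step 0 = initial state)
Step 1

Tracing m:
Initial: m = 0
After step 1: m = 6 ← first occurrence
After step 2: m = 6
After step 3: m = 6
After step 4: m = 36
After step 5: m = 36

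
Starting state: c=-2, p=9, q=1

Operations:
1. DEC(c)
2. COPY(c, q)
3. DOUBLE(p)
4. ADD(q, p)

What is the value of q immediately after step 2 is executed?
q = 1

Tracing q through execution:
Initial: q = 1
After step 1 (DEC(c)): q = 1
After step 2 (COPY(c, q)): q = 1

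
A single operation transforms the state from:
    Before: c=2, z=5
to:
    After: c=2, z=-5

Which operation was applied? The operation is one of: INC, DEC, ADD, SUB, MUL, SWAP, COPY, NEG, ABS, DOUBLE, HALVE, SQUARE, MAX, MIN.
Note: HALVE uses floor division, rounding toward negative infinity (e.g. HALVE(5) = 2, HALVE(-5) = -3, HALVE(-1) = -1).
NEG(z)

Analyzing the change:
Before: c=2, z=5
After: c=2, z=-5
Variable z changed from 5 to -5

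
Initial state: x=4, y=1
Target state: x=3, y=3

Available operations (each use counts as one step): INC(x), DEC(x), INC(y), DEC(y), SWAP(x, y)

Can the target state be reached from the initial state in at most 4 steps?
Yes

Path (3 steps): DEC(x) → INC(y) → INC(y)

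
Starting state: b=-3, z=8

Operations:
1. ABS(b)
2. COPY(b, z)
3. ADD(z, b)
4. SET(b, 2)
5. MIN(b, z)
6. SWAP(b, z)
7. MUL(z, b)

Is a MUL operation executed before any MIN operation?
No

First MUL: step 7
First MIN: step 5
Since 7 > 5, MIN comes first.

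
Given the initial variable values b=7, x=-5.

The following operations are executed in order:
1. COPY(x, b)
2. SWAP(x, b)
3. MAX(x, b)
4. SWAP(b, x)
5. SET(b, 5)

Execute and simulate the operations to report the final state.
{b: 5, x: 7}

Step-by-step execution:
Initial: b=7, x=-5
After step 1 (COPY(x, b)): b=7, x=7
After step 2 (SWAP(x, b)): b=7, x=7
After step 3 (MAX(x, b)): b=7, x=7
After step 4 (SWAP(b, x)): b=7, x=7
After step 5 (SET(b, 5)): b=5, x=7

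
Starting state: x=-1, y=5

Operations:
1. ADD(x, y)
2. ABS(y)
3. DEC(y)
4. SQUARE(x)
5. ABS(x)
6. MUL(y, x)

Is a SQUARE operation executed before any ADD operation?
No

First SQUARE: step 4
First ADD: step 1
Since 4 > 1, ADD comes first.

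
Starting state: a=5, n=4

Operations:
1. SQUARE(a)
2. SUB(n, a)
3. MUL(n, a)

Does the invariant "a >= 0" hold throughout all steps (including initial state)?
Yes

The invariant holds at every step.

State at each step:
Initial: a=5, n=4
After step 1: a=25, n=4
After step 2: a=25, n=-21
After step 3: a=25, n=-525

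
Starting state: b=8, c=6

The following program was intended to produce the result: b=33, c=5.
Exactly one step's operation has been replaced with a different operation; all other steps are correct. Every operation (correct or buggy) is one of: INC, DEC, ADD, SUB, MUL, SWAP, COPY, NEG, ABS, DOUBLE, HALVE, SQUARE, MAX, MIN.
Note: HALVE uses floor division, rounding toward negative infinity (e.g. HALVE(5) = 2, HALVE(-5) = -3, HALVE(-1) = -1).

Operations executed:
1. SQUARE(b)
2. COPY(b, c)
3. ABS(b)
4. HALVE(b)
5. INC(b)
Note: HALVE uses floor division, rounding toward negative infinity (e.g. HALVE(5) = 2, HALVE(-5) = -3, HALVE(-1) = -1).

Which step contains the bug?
Step 2

Trace with buggy code:
Initial: b=8, c=6
After step 1: b=64, c=6
After step 2: b=6, c=6
After step 3: b=6, c=6
After step 4: b=3, c=6
After step 5: b=4, c=6
Actual final b=4, c=6 ≠ expected b=33, c=5.
Step 2 is the only position where a single-operation replacement can produce the expected result.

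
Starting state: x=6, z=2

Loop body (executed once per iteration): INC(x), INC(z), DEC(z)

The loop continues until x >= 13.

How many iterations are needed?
7

Tracing iterations:
Initial: x=6, z=2
After iteration 1: x=7, z=2
After iteration 2: x=8, z=2
After iteration 3: x=9, z=2
After iteration 4: x=10, z=2
After iteration 5: x=11, z=2
After iteration 6: x=12, z=2
After iteration 7: x=13, z=2
x >= 13 now holds, so the loop exits after 7 iterations.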